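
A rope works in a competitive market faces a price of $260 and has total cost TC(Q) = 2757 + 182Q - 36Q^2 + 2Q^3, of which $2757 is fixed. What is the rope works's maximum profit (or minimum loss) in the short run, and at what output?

Profit = -$53 at Q = 13

AVC = 182 - 36Q + 2Q^2; min AVC = $20 at Q = 9. Since P = $260 ≥ min AVC, the firm produces.
MC = 182 - 72Q + 6Q^2. Setting P = MC and taking the root on the rising branch gives Q* = 13.
TR = 260·13 = 3380. TC = 2757 + 676 = 3433. Profit = 3380 − 3433 = -$53.
Shutting down would mean losing the fixed cost of $2757, so operating at a loss of $53 is better by $2704.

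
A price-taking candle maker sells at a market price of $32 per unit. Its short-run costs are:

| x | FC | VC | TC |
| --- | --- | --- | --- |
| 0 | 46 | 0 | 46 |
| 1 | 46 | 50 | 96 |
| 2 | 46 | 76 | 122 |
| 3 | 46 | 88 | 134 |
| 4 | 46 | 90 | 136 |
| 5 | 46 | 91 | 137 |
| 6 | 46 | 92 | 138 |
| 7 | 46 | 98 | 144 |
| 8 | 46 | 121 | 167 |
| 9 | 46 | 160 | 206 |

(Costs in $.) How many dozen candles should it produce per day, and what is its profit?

Compute π = P·x − TC at each output: x=0: -46; x=1: -64; x=2: -58; x=3: -38; x=4: -8; x=5: 23; x=6: 54; x=7: 80; x=8: 89; x=9: 82.
Profit is maximized at x = 8. AVC there is 121/8 = $15.12 ≤ P, so producing beats shutting down (which would give -$46).

x = 8; profit = $89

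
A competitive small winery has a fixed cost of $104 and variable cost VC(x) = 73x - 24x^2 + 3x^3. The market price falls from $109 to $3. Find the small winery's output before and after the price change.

MC = 73 - 48x + 9x^2; the shutdown threshold is min AVC = $25 (at x = 4).
With P = $109 above the shutdown price, P = MC gives x = 6.
At P = $3 < min AVC = $25, price no longer covers variable cost at any output, so the firm shuts down: x = 0.

Output falls from 6 to 0 (the firm shuts down)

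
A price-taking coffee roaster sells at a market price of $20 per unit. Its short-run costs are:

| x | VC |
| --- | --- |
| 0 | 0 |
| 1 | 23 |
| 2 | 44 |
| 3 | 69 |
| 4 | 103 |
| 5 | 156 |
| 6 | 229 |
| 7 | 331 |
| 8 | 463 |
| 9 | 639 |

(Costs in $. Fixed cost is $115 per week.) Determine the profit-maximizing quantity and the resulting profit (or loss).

x = 0 (shut down); profit = -$115

Profit at each row (π = 20x − TC): x=0: -115; x=1: -118; x=2: -119; x=3: -124; x=4: -138; x=5: -171; x=6: -224; x=7: -306; x=8: -418; x=9: -574.
Profit is highest at x = 0. Equivalently, the lowest AVC in the table is 44/2 ≈ $22 at x = 2, and P = $20 falls below it — price never covers variable cost, so the firm shuts down and loses only its fixed cost.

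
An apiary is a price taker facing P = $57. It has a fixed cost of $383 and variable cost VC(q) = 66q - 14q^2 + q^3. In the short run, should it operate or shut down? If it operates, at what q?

Strip out fixed cost: VC = 66q - 14q^2 + q^3. Then AVC = 66 - 14q + q^2 and MC = 66 - 28q + 3q^2.
The AVC parabola has its vertex at q = 14/2 = 7, where AVC = 66 - 14·7 + 7^2 = $17.
Because $57 ≥ $17, revenue can cover variable cost; the firm operates.
Solving P = MC: 9 - 28q + 3q^2 = 0 ⇒ q = 1/3 or 9. On the upward-sloping branch, q* = 9.
Check: AVC at q = 9 is $21 ≤ P, so revenue covers variable cost.
Profit = P·q − TC = 57·9 − 572 = -$59, a loss, but smaller than the $383 fixed cost the firm would lose by shutting down.

Produce at q = 9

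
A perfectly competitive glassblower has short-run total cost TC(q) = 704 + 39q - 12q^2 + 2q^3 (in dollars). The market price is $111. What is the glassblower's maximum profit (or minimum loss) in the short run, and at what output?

Profit = -$272 at q = 6

AVC = 39 - 12q + 2q^2; min AVC = $21 at q = 3. Since P = $111 ≥ min AVC, the firm produces.
MC = 39 - 24q + 6q^2. Setting P = MC and taking the root on the rising branch gives q* = 6.
TR = 111·6 = 666. TC = 704 + 234 = 938. Profit = 666 − 938 = -$272.
Shutting down would mean losing the fixed cost of $704, so operating at a loss of $272 is better by $432.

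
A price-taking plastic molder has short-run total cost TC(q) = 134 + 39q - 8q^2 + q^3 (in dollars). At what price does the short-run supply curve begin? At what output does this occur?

$23 per unit, at q = 4

The firm shuts down when price falls below the minimum of average variable cost. AVC = VC/q = 39 - 8q + q^2.
dAVC/dq = -8 + 2q = 0 gives q = 4. min AVC = 39 - 8·4 + 4^2 = 23.
The firm shuts down for any P below $23.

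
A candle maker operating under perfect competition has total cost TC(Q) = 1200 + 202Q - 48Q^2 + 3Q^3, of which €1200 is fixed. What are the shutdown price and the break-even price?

Shutdown price = €10; break-even price = €142

AVC = 202 - 48Q + 3Q^2; minimized at Q = 8, giving min AVC = €10. That is the shutdown price.
ATC = 1200/Q + 202 - 48Q + 3Q^2. Setting dATC/dQ = −1200/Q^2 − 48 + 6Q = 0 gives Q = 10 (since 6·10^3 − 48·10^2 = 1200).
min ATC = 1200/10 + 202 − 48·10 + 3·10^2 = €142. That is the break-even price.
Between these two prices the firm operates at a loss; above €142 it earns a profit.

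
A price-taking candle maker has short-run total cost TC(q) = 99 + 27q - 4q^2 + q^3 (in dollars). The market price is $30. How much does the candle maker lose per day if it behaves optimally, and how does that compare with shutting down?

AVC = 27 - 4q + q^2 has its minimum $23 at q = 2; price $30 clears that bar, so the firm operates.
MC = 27 - 8q + 3q^2. Setting P = MC and taking the root on the rising branch gives q* = 3.
TR = 30·3 = 90. TC = 99 + 72 = 171. Profit = 90 − 171 = -$81.
That loss of $81 beats the $99 the firm would lose by shutting down; producing recovers $18 of fixed cost.

Profit = -$81 at q = 3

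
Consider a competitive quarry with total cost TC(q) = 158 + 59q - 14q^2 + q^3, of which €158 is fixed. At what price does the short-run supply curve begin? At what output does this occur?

The shutdown price is the minimum of AVC. VC = 59q - 14q^2 + q^3, so AVC = 59 - 14q + q^2.
dAVC/dq = -14 + 2q = 0 gives q = 7. min AVC = 59 - 14·7 + 7^2 = 10.
So the shutdown price is €10.

€10 per unit, at q = 7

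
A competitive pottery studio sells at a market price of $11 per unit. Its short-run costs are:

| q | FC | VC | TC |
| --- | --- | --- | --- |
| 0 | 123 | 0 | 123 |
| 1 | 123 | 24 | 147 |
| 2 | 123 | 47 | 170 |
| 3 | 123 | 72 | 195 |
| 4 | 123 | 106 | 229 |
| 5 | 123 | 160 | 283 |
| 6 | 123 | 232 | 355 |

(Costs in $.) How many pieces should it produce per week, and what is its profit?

q = 0 (shut down); profit = -$123

Profit at each row (π = 11q − TC): q=0: -123; q=1: -136; q=2: -148; q=3: -162; q=4: -185; q=5: -228; q=6: -289.
Profit is highest at q = 0. Equivalently, the lowest AVC in the table is 47/2 ≈ $23.50 at q = 2, and P = $11 falls below it — price never covers variable cost, so the firm shuts down and loses only its fixed cost.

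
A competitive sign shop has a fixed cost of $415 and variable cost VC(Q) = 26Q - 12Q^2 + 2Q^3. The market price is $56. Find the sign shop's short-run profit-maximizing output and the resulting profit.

AVC = 26 - 12Q + 2Q^2; min AVC = $8 at Q = 3. Since P = $56 ≥ min AVC, the firm produces.
MC = 26 - 24Q + 6Q^2. Setting P = MC and taking the root on the rising branch gives Q* = 5.
TR = 56·5 = 280. TC = 415 + 80 = 495. Profit = 280 − 495 = -$215.
That loss of $215 beats the $415 the firm would lose by shutting down; producing recovers $200 of fixed cost.

Profit = -$215 at Q = 5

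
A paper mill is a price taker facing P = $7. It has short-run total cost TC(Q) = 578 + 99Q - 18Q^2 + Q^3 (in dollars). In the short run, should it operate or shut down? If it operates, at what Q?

Variable cost is VC = 99Q - 18Q^2 + Q^3, so AVC = VC/Q = 99 - 18Q + Q^2 and MC = dTC/dQ = 99 - 36Q + 3Q^2.
AVC hits its minimum where MC = AVC, at Q = 9, giving min AVC = 99 - 18·9 + 9^2 = $18.
Since P = $7 < min AVC = $18, price fails to cover variable cost at any output.
Shutting down limits the loss to fixed cost, $578.

Shut down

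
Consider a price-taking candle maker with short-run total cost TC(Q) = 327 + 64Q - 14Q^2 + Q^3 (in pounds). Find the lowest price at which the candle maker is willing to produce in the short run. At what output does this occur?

The firm shuts down when price falls below the minimum of average variable cost. AVC = VC/Q = 64 - 14Q + Q^2.
dAVC/dQ = -14 + 2Q = 0 gives Q = 7. min AVC = 64 - 14·7 + 7^2 = 15.
The firm shuts down for any P below £15.

£15 per unit, at Q = 7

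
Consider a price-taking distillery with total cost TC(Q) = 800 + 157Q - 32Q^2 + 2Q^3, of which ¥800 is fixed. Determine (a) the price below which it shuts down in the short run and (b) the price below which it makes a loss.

Shutdown price = ¥29; break-even price = ¥117

Shutdown price = min AVC. AVC = 157 - 32Q + 2Q^2, with vertex at Q = 8 and minimum ¥29.
ATC = 800/Q + 157 - 32Q + 2Q^2. Setting dATC/dQ = −800/Q^2 − 32 + 4Q = 0 gives Q = 10 (since 4·10^3 − 32·10^2 = 800).
min ATC = 800/10 + 157 − 32·10 + 2·10^2 = ¥117. That is the break-even price.
For ¥29 ≤ P < ¥117 the firm produces at a loss; below ¥29 it shuts down.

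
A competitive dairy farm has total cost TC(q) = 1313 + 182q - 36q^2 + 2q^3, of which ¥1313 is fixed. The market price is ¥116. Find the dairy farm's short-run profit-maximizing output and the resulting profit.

AVC = 182 - 36q + 2q^2; min AVC = ¥20 at q = 9. Since P = ¥116 ≥ min AVC, the firm produces.
With MC = 182 - 72q + 6q^2, P = MC on the upward-sloping part at q* = 11.
TR = 116·11 = 1276. TC = 1313 + 308 = 1621. Profit = 1276 − 1621 = -¥345.
By producing, the firm covers all variable cost plus ¥968 of fixed cost; shutting down would lose the full ¥1313.

Profit = -¥345 at q = 11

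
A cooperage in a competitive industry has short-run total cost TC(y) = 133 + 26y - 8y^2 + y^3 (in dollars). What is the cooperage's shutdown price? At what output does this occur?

The shutdown price is the minimum of AVC. VC = 26y - 8y^2 + y^3, so AVC = 26 - 8y + y^2.
dAVC/dy = -8 + 2y = 0 gives y = 4. min AVC = 26 - 8·4 + 4^2 = 10.
For P < $10 the firm produces nothing.

$10 per unit, at y = 4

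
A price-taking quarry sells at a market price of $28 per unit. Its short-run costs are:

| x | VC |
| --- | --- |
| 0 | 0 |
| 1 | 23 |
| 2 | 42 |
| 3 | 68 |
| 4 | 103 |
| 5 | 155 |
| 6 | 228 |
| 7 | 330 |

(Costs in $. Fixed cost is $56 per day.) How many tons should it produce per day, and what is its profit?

x = 3; profit = -$40

Profit at each row (π = 28x − TC): x=0: -56; x=1: -51; x=2: -42; x=3: -40; x=4: -47; x=5: -71; x=6: -116; x=7: -190.
Profit is maximized at x = 3. AVC there is 68/3 = $22.67 ≤ P, so producing beats shutting down (which would give -$56).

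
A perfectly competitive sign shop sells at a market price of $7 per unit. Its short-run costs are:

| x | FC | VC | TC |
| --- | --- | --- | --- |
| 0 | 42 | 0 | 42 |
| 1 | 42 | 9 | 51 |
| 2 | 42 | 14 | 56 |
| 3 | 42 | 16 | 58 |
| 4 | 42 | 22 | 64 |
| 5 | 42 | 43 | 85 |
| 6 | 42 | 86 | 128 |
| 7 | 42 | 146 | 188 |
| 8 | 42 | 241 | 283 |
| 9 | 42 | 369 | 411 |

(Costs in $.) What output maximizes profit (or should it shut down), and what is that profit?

Compute π = P·x − TC at each output: x=0: -42; x=1: -44; x=2: -42; x=3: -37; x=4: -36; x=5: -50; x=6: -86; x=7: -139; x=8: -227; x=9: -348.
Profit is maximized at x = 4. AVC there is 22/4 = $5.50 ≤ P, so producing beats shutting down (which would give -$42).

x = 4; profit = -$36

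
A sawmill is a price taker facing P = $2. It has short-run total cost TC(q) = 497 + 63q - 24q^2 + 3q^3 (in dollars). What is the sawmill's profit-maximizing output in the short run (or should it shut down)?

Variable cost is VC = 63q - 24q^2 + 3q^3, so AVC = VC/q = 63 - 24q + 3q^2 and MC = dTC/dq = 63 - 48q + 9q^2.
AVC hits its minimum where MC = AVC, at q = 4, giving min AVC = 63 - 24·4 + 3·4^2 = $15.
Since P = $2 < min AVC = $15, price fails to cover variable cost at any output.
Best response: produce nothing and absorb the $497 fixed cost.

Shut down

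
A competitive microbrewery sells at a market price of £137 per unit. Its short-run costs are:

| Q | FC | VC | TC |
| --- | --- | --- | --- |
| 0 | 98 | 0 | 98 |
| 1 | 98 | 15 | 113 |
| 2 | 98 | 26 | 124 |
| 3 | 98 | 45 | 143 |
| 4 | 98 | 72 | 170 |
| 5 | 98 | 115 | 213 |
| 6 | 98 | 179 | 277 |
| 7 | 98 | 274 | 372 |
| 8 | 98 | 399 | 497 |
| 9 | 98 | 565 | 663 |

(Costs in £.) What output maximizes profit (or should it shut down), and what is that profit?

Profit at each row (π = 137Q − TC): Q=0: -98; Q=1: 24; Q=2: 150; Q=3: 268; Q=4: 378; Q=5: 472; Q=6: 545; Q=7: 587; Q=8: 599; Q=9: 570.
Profit is maximized at Q = 8. AVC there is 399/8 = £49.88 ≤ P, so producing beats shutting down (which would give -£98).

Q = 8; profit = £599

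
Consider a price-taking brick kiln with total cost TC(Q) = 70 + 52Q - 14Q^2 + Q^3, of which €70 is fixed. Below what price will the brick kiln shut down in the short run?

€3 per unit

Short-run supply begins at min AVC. From VC = 52Q - 14Q^2 + Q^3, AVC = 52 - 14Q + Q^2.
dAVC/dQ = -14 + 2Q = 0 gives Q = 7. min AVC = 52 - 14·7 + 7^2 = 3.
So the shutdown price is €3.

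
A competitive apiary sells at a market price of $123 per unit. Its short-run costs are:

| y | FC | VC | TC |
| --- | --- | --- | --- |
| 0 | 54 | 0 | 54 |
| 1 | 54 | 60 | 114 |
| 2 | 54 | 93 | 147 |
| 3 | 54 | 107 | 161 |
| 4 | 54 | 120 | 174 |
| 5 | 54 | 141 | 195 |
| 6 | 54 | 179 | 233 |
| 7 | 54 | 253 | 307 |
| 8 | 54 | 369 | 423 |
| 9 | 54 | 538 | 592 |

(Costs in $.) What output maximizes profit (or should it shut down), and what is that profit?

Profit at each row (π = 123y − TC): y=0: -54; y=1: 9; y=2: 99; y=3: 208; y=4: 318; y=5: 420; y=6: 505; y=7: 554; y=8: 561; y=9: 515.
Profit is maximized at y = 8. AVC there is 369/8 = $46.12 ≤ P, so producing beats shutting down (which would give -$54).

y = 8; profit = $561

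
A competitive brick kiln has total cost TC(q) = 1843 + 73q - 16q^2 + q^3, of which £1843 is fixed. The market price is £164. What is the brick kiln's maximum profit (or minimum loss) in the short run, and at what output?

Profit = -£153 at q = 13

AVC = 73 - 16q + q^2 has its minimum £9 at q = 8; price £164 clears that bar, so the firm operates.
With MC = 73 - 32q + 3q^2, P = MC on the upward-sloping part at q* = 13.
TR = 164·13 = 2132. TC = 1843 + 442 = 2285. Profit = 2132 − 2285 = -£153.
By producing, the firm covers all variable cost plus £1690 of fixed cost; shutting down would lose the full £1843.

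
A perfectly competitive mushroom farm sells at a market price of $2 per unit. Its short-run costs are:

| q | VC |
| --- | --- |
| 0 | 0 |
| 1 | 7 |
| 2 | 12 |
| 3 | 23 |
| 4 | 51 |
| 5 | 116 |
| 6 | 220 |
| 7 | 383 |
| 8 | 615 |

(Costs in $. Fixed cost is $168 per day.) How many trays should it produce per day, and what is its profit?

q = 0 (shut down); profit = -$168

Compute π = P·q − TC at each output: q=0: -168; q=1: -173; q=2: -176; q=3: -185; q=4: -211; q=5: -274; q=6: -376; q=7: -537; q=8: -767.
Profit is highest at q = 0. Equivalently, the lowest AVC in the table is 12/2 ≈ $6 at q = 2, and P = $2 falls below it — price never covers variable cost, so the firm shuts down and loses only its fixed cost.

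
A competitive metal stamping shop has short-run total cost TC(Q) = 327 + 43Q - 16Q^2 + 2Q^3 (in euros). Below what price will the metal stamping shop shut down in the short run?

The shutdown price is the minimum of AVC. VC = 43Q - 16Q^2 + 2Q^3, so AVC = 43 - 16Q + 2Q^2.
At the minimum of AVC, MC = AVC. MC = 43 - 32Q + 6Q^2; setting MC = AVC gives 4Q^2 - 16Q = 0, so Q = 4. min AVC = 11.
For P < €11 the firm produces nothing.

€11 per unit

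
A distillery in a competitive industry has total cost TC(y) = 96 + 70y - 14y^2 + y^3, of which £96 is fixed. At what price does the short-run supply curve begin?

£21 per unit

The shutdown price is the minimum of AVC. VC = 70y - 14y^2 + y^3, so AVC = 70 - 14y + y^2.
At the minimum of AVC, MC = AVC. MC = 70 - 28y + 3y^2; setting MC = AVC gives 2y^2 - 14y = 0, so y = 7. min AVC = 21.
The firm shuts down for any P below £21.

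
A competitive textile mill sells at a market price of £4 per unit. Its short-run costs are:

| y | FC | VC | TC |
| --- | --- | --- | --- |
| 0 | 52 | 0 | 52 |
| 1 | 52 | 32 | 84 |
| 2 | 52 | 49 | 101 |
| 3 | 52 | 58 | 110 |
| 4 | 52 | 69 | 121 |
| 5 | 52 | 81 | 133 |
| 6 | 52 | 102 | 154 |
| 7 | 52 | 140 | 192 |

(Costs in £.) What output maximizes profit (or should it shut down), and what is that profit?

Profit at each row (π = 4y − TC): y=0: -52; y=1: -80; y=2: -93; y=3: -98; y=4: -105; y=5: -113; y=6: -130; y=7: -164.
Profit is highest at y = 0. Equivalently, the lowest AVC in the table is 81/5 ≈ £16.20 at y = 5, and P = £4 falls below it — price never covers variable cost, so the firm shuts down and loses only its fixed cost.

y = 0 (shut down); profit = -£52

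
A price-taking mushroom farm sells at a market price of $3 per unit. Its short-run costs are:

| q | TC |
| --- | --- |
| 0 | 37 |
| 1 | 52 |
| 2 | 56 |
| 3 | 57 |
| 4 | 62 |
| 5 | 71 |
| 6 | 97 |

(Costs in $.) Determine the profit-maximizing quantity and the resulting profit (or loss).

Compute π = P·q − TC at each output: q=0: -37; q=1: -49; q=2: -50; q=3: -48; q=4: -50; q=5: -56; q=6: -79.
Profit is highest at q = 0. Equivalently, the lowest AVC in the table is 25/4 ≈ $6.25 at q = 4, and P = $3 falls below it — price never covers variable cost, so the firm shuts down and loses only its fixed cost.

q = 0 (shut down); profit = -$37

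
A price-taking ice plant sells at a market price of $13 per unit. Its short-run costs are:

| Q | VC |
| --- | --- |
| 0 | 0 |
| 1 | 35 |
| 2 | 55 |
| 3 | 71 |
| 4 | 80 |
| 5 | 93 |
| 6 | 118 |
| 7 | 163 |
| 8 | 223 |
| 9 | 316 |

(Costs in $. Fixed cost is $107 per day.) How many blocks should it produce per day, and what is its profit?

Profit at each row (π = 13Q − TC): Q=0: -107; Q=1: -129; Q=2: -136; Q=3: -139; Q=4: -135; Q=5: -135; Q=6: -147; Q=7: -179; Q=8: -226; Q=9: -306.
Profit is highest at Q = 0. Equivalently, the lowest AVC in the table is 93/5 ≈ $18.60 at Q = 5, and P = $13 falls below it — price never covers variable cost, so the firm shuts down and loses only its fixed cost.

Q = 0 (shut down); profit = -$107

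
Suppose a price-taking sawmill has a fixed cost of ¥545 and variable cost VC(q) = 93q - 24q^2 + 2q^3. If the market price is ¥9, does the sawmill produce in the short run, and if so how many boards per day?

Variable cost is VC = 93q - 24q^2 + 2q^3, so AVC = VC/q = 93 - 24q + 2q^2 and MC = dTC/dq = 93 - 48q + 6q^2.
The AVC parabola has its vertex at q = 24/4 = 6, where AVC = 93 - 24·6 + 2·6^2 = ¥21.
Since P = ¥9 < min AVC = ¥21, price fails to cover variable cost at any output.
The firm minimizes its loss by shutting down and losing only its fixed cost of ¥545.

Shut down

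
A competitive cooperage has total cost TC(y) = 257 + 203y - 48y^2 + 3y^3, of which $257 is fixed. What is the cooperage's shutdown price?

The firm shuts down when price falls below the minimum of average variable cost. AVC = VC/y = 203 - 48y + 3y^2.
dAVC/dy = -48 + 6y = 0 gives y = 8. min AVC = 203 - 48·8 + 3·8^2 = 11.
So the shutdown price is $11.

$11 per unit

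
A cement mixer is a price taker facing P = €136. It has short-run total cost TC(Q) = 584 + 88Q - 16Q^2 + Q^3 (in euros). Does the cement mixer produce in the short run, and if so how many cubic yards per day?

Produce at Q = 12

From TC, MC = TC'(Q) = 88 - 32Q + 3Q^2 and AVC = VC/Q = 88 - 16Q + Q^2.
The AVC parabola has its vertex at Q = 16/2 = 8, where AVC = 88 - 16·8 + 8^2 = €24.
Since P = €136 ≥ min AVC = €24, price covers variable cost and the firm should produce.
Solving P = MC: -48 - 32Q + 3Q^2 = 0 ⇒ Q = -4/3 or 12. On the upward-sloping branch, Q* = 12.
Check: AVC at Q = 12 is €40 ≤ P, so revenue covers variable cost.
Profit = P·Q − TC = 136·12 − 1064 = €568.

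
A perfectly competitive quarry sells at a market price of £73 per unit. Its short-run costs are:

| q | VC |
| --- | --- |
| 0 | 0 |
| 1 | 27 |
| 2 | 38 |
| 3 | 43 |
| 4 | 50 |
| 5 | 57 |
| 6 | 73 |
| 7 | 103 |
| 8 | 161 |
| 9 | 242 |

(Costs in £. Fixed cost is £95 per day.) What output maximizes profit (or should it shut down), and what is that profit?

Profit at each row (π = 73q − TC): q=0: -95; q=1: -49; q=2: 13; q=3: 81; q=4: 147; q=5: 213; q=6: 270; q=7: 313; q=8: 328; q=9: 320.
Profit is maximized at q = 8. AVC there is 161/8 = £20.12 ≤ P, so producing beats shutting down (which would give -£95).

q = 8; profit = £328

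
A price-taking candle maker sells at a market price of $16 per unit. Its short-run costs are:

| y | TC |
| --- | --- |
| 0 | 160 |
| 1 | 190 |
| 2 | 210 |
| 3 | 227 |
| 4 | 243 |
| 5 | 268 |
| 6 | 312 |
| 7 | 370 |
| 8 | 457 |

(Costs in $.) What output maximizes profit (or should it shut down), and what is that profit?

Compute π = P·y − TC at each output: y=0: -160; y=1: -174; y=2: -178; y=3: -179; y=4: -179; y=5: -188; y=6: -216; y=7: -258; y=8: -329.
Profit is highest at y = 0. Equivalently, the lowest AVC in the table is 83/4 ≈ $20.75 at y = 4, and P = $16 falls below it — price never covers variable cost, so the firm shuts down and loses only its fixed cost.

y = 0 (shut down); profit = -$160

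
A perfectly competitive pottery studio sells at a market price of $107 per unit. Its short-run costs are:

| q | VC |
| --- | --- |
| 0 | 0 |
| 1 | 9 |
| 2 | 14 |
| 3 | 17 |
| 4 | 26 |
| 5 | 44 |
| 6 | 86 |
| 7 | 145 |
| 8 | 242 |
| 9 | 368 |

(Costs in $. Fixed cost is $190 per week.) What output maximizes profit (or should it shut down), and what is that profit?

Compute π = P·q − TC at each output: q=0: -190; q=1: -92; q=2: 10; q=3: 114; q=4: 212; q=5: 301; q=6: 366; q=7: 414; q=8: 424; q=9: 405.
Profit is maximized at q = 8. AVC there is 242/8 = $30.25 ≤ P, so producing beats shutting down (which would give -$190).

q = 8; profit = $424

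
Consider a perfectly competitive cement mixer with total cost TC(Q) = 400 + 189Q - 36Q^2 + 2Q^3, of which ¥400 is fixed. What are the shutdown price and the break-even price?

Shutdown price = ¥27; break-even price = ¥69

Shutdown price = min AVC. AVC = 189 - 36Q + 2Q^2, with vertex at Q = 9 and minimum ¥27.
ATC = 400/Q + 189 - 36Q + 2Q^2. Setting dATC/dQ = −400/Q^2 − 36 + 4Q = 0 gives Q = 10 (since 4·10^3 − 36·10^2 = 400).
min ATC = 400/10 + 189 − 36·10 + 2·10^2 = ¥69. That is the break-even price.
Between these two prices the firm operates at a loss; above ¥69 it earns a profit.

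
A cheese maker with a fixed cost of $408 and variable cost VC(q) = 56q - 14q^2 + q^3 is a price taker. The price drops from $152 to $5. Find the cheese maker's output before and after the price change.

MC = 56 - 28q + 3q^2; the shutdown threshold is min AVC = $7 (at q = 7).
With P = $152 above the shutdown price, P = MC gives q = 12.
At P = $5 < min AVC = $7, price no longer covers variable cost at any output, so the firm shuts down: q = 0.

Output falls from 12 to 0 (the firm shuts down)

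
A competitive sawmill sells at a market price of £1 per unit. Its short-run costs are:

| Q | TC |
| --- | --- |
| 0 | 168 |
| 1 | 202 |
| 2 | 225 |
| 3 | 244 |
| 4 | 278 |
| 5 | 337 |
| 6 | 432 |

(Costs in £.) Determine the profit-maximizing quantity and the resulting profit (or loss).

Q = 0 (shut down); profit = -£168

Profit at each row (π = 1Q − TC): Q=0: -168; Q=1: -201; Q=2: -223; Q=3: -241; Q=4: -274; Q=5: -332; Q=6: -426.
Profit is highest at Q = 0. Equivalently, the lowest AVC in the table is 76/3 ≈ £25.33 at Q = 3, and P = £1 falls below it — price never covers variable cost, so the firm shuts down and loses only its fixed cost.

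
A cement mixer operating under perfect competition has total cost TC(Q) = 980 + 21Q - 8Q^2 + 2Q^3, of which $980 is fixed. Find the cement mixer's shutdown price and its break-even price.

Shutdown price = $13; break-even price = $203

AVC = 21 - 8Q + 2Q^2; minimized at Q = 2, giving min AVC = $13. That is the shutdown price.
ATC = 980/Q + 21 - 8Q + 2Q^2. Setting dATC/dQ = −980/Q^2 − 8 + 4Q = 0 gives Q = 7 (since 4·7^3 − 8·7^2 = 980).
min ATC = 980/7 + 21 − 8·7 + 2·7^2 = $203. That is the break-even price.
Between these two prices the firm operates at a loss; above $203 it earns a profit.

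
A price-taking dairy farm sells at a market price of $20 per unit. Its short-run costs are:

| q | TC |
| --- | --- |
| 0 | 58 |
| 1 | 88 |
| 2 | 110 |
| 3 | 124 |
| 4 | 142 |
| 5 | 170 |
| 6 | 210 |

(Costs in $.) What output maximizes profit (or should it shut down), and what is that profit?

q = 0 (shut down); profit = -$58

Compute π = P·q − TC at each output: q=0: -58; q=1: -68; q=2: -70; q=3: -64; q=4: -62; q=5: -70; q=6: -90.
Profit is highest at q = 0. Equivalently, the lowest AVC in the table is 84/4 ≈ $21 at q = 4, and P = $20 falls below it — price never covers variable cost, so the firm shuts down and loses only its fixed cost.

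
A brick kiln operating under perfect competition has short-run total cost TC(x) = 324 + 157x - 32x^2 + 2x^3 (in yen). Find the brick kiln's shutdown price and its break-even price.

Shutdown price = min AVC. AVC = 157 - 32x + 2x^2, with vertex at x = 8 and minimum ¥29.
ATC = 324/x + 157 - 32x + 2x^2. Setting dATC/dx = −324/x^2 − 32 + 4x = 0 gives x = 9 (since 4·9^3 − 32·9^2 = 324).
min ATC = 324/9 + 157 − 32·9 + 2·9^2 = ¥67. That is the break-even price.
For ¥29 ≤ P < ¥67 the firm produces at a loss; below ¥29 it shuts down.

Shutdown price = ¥29; break-even price = ¥67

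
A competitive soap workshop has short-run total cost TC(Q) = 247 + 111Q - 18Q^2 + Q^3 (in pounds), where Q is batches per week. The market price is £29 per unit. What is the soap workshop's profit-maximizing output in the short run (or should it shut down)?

Shut down

From TC, MC = TC'(Q) = 111 - 36Q + 3Q^2 and AVC = VC/Q = 111 - 18Q + Q^2.
The AVC parabola has its vertex at Q = 18/2 = 9, where AVC = 111 - 18·9 + 9^2 = £30.
With P < min AVC (£29 < £30), every unit sold adds to the loss.
The firm minimizes its loss by shutting down and losing only its fixed cost of £247.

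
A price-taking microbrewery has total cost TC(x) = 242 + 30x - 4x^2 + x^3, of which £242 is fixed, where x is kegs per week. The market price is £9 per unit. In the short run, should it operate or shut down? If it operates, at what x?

From TC, MC = TC'(x) = 30 - 8x + 3x^2 and AVC = VC/x = 30 - 4x + x^2.
AVC hits its minimum where MC = AVC, at x = 2, giving min AVC = 30 - 4·2 + 2^2 = £26.
With P < min AVC (£9 < £26), every unit sold adds to the loss.
Best response: produce nothing and absorb the £242 fixed cost.

Shut down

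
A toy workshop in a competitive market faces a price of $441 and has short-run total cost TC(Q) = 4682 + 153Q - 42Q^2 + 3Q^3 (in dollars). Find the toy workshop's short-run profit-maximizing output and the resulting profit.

Profit = -$362 at Q = 12

AVC = 153 - 42Q + 3Q^2 has its minimum $6 at Q = 7; price $441 clears that bar, so the firm operates.
MC = 153 - 84Q + 9Q^2. Setting P = MC and taking the root on the rising branch gives Q* = 12.
TR = 441·12 = 5292. TC = 4682 + 972 = 5654. Profit = 5292 − 5654 = -$362.
Shutting down would mean losing the fixed cost of $4682, so operating at a loss of $362 is better by $4320.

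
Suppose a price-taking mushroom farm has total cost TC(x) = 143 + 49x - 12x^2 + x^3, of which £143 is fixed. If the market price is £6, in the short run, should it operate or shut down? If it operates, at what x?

From TC, MC = TC'(x) = 49 - 24x + 3x^2 and AVC = VC/x = 49 - 12x + x^2.
The AVC parabola has its vertex at x = 12/2 = 6, where AVC = 49 - 12·6 + 6^2 = £13.
P = £6 lies below min AVC = £13; no output level covers variable cost.
The firm minimizes its loss by shutting down and losing only its fixed cost of £143.

Shut down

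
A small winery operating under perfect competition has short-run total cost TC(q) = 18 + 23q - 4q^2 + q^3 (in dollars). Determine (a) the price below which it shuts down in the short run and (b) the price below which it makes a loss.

Shutdown price = $19; break-even price = $26

AVC = 23 - 4q + q^2; minimized at q = 2, giving min AVC = $19. That is the shutdown price.
ATC = 18/q + 23 - 4q + q^2. Setting dATC/dq = −18/q^2 − 4 + 2q = 0 gives q = 3 (since 2·3^3 − 4·3^2 = 18).
min ATC = 18/3 + 23 − 4·3 + 3^2 = $26. That is the break-even price.
Between these two prices the firm operates at a loss; above $26 it earns a profit.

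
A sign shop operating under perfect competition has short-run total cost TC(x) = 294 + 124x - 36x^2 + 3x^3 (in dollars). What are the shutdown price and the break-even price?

Shutdown price = $16; break-even price = $61

Shutdown price = min AVC. AVC = 124 - 36x + 3x^2, with vertex at x = 6 and minimum $16.
ATC = 294/x + 124 - 36x + 3x^2. Setting dATC/dx = −294/x^2 − 36 + 6x = 0 gives x = 7 (since 6·7^3 − 36·7^2 = 294).
min ATC = 294/7 + 124 − 36·7 + 3·7^2 = $61. That is the break-even price.
Between these two prices the firm operates at a loss; above $61 it earns a profit.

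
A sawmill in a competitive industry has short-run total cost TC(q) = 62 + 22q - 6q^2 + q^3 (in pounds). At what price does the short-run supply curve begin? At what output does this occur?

Short-run supply begins at min AVC. From VC = 22q - 6q^2 + q^3, AVC = 22 - 6q + q^2.
At the minimum of AVC, MC = AVC. MC = 22 - 12q + 3q^2; setting MC = AVC gives 2q^2 - 6q = 0, so q = 3. min AVC = 13.
So the shutdown price is £13.

£13 per unit, at q = 3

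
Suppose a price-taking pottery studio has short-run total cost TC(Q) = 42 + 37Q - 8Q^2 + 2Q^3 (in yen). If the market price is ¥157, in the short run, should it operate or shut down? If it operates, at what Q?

Strip out fixed cost: VC = 37Q - 8Q^2 + 2Q^3. Then AVC = 37 - 8Q + 2Q^2 and MC = 37 - 16Q + 6Q^2.
AVC hits its minimum where MC = AVC, at Q = 2, giving min AVC = 37 - 8·2 + 2·2^2 = ¥29.
P = ¥157 exceeds min AVC = ¥29, so the firm stays open.
Set P = MC: 157 = 37 - 16Q + 6Q^2 → -120 - 16Q + 6Q^2 = 0. The roots are Q = -10/3 and Q = 6; the profit-maximizing output is on the rising part of MC, so Q* = 6.
Check: AVC at Q = 6 is ¥61 ≤ P, so revenue covers variable cost.
Profit = P·Q − TC = 157·6 − 408 = ¥534.

Produce at Q = 6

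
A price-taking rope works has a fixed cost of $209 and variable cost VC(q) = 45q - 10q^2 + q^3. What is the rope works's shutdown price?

$20 per unit

The shutdown price is the minimum of AVC. VC = 45q - 10q^2 + q^3, so AVC = 45 - 10q + q^2.
dAVC/dq = -10 + 2q = 0 gives q = 5. min AVC = 45 - 10·5 + 5^2 = 20.
So the shutdown price is $20.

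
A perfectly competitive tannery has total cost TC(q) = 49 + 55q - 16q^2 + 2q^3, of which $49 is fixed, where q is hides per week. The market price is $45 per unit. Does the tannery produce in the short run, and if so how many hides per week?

From TC, MC = TC'(q) = 55 - 32q + 6q^2 and AVC = VC/q = 55 - 16q + 2q^2.
The AVC parabola has its vertex at q = 16/4 = 4, where AVC = 55 - 16·4 + 2·4^2 = $23.
Since P = $45 ≥ min AVC = $23, price covers variable cost and the firm should produce.
Solving P = MC: 10 - 32q + 6q^2 = 0 ⇒ q = 1/3 or 5. On the upward-sloping branch, q* = 5.
Check: AVC at q = 5 is $25 ≤ P, so revenue covers variable cost.
Profit = P·q − TC = 45·5 − 174 = $51.

Produce at q = 5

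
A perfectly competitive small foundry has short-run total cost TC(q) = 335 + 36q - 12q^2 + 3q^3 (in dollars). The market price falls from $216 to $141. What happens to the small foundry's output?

MC = 36 - 24q + 9q^2; the shutdown threshold is min AVC = $24 (at q = 2).
With P = $216 above the shutdown price, P = MC gives q = 6.
At P = $141 ≥ min AVC, set P = MC: q = 5. The firm stays open but cuts output.

Output falls from 6 to 5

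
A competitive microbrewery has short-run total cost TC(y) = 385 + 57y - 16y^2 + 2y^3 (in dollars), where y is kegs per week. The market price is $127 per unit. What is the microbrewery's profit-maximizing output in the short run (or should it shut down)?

Produce at y = 7

From TC, MC = TC'(y) = 57 - 32y + 6y^2 and AVC = VC/y = 57 - 16y + 2y^2.
The AVC parabola has its vertex at y = 16/4 = 4, where AVC = 57 - 16·4 + 2·4^2 = $25.
P = $127 exceeds min AVC = $25, so the firm stays open.
Solving P = MC: -70 - 32y + 6y^2 = 0 ⇒ y = -5/3 or 7. On the upward-sloping branch, y* = 7.
Check: AVC at y = 7 is $43 ≤ P, so revenue covers variable cost.
Profit = P·y − TC = 127·7 − 686 = $203.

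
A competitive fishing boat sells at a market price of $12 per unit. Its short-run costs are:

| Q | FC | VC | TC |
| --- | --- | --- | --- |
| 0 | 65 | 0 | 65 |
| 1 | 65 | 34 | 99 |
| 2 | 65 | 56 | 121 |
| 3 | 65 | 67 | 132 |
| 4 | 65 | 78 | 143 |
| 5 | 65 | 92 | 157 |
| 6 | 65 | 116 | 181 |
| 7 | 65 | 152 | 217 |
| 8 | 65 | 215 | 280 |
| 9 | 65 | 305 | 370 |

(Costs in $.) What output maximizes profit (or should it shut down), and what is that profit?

Q = 0 (shut down); profit = -$65

Profit at each row (π = 12Q − TC): Q=0: -65; Q=1: -87; Q=2: -97; Q=3: -96; Q=4: -95; Q=5: -97; Q=6: -109; Q=7: -133; Q=8: -184; Q=9: -262.
Profit is highest at Q = 0. Equivalently, the lowest AVC in the table is 92/5 ≈ $18.40 at Q = 5, and P = $12 falls below it — price never covers variable cost, so the firm shuts down and loses only its fixed cost.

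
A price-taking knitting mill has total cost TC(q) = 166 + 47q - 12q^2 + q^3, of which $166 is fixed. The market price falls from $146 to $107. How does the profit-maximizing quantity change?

AVC = 47 - 12q + q^2, minimized at q = 6 where min AVC = $11. MC = 47 - 24q + 3q^2.
With P = $146 above the shutdown price, P = MC gives q = 11.
At P = $107 ≥ min AVC, set P = MC: q = 10. The firm stays open but cuts output.

Output falls from 11 to 10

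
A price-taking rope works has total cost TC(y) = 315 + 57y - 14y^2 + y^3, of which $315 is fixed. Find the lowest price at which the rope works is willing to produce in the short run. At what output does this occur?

$8 per unit, at y = 7

The shutdown price is the minimum of AVC. VC = 57y - 14y^2 + y^3, so AVC = 57 - 14y + y^2.
At the minimum of AVC, MC = AVC. MC = 57 - 28y + 3y^2; setting MC = AVC gives 2y^2 - 14y = 0, so y = 7. min AVC = 8.
The firm shuts down for any P below $8.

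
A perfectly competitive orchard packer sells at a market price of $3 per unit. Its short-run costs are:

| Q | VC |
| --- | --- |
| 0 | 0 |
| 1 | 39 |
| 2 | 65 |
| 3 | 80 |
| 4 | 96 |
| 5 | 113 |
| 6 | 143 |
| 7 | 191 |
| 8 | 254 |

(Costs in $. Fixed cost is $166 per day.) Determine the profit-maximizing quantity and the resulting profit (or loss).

Q = 0 (shut down); profit = -$166

Tabulate TR − TC: Q=0: -166; Q=1: -202; Q=2: -225; Q=3: -237; Q=4: -250; Q=5: -264; Q=6: -291; Q=7: -336; Q=8: -396.
Profit is highest at Q = 0. Equivalently, the lowest AVC in the table is 113/5 ≈ $22.60 at Q = 5, and P = $3 falls below it — price never covers variable cost, so the firm shuts down and loses only its fixed cost.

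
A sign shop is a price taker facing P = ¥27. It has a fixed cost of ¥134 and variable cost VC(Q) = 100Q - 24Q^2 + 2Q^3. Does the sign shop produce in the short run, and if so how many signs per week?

Shut down

Variable cost is VC = 100Q - 24Q^2 + 2Q^3, so AVC = VC/Q = 100 - 24Q + 2Q^2 and MC = dTC/dQ = 100 - 48Q + 6Q^2.
AVC hits its minimum where MC = AVC, at Q = 6, giving min AVC = 100 - 24·6 + 2·6^2 = ¥28.
With P < min AVC (¥27 < ¥28), every unit sold adds to the loss.
Best response: produce nothing and absorb the ¥134 fixed cost.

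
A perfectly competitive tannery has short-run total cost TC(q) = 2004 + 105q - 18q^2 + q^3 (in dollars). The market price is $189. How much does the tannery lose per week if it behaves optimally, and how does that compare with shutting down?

AVC = 105 - 18q + q^2; min AVC = $24 at q = 9. Since P = $189 ≥ min AVC, the firm produces.
With MC = 105 - 36q + 3q^2, P = MC on the upward-sloping part at q* = 14.
TR = 189·14 = 2646. TC = 2004 + 686 = 2690. Profit = 2646 − 2690 = -$44.
By producing, the firm covers all variable cost plus $1960 of fixed cost; shutting down would lose the full $2004.

Profit = -$44 at q = 14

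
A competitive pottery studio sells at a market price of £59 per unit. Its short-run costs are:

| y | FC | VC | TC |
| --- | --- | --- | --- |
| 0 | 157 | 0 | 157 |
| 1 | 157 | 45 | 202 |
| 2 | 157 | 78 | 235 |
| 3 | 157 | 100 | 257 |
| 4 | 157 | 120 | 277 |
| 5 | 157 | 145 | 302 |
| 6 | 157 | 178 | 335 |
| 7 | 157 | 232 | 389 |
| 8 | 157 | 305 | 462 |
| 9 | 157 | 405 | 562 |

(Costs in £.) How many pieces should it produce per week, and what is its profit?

Tabulate TR − TC: y=0: -157; y=1: -143; y=2: -117; y=3: -80; y=4: -41; y=5: -7; y=6: 19; y=7: 24; y=8: 10; y=9: -31.
Profit is maximized at y = 7. AVC there is 232/7 = £33.14 ≤ P, so producing beats shutting down (which would give -£157).

y = 7; profit = £24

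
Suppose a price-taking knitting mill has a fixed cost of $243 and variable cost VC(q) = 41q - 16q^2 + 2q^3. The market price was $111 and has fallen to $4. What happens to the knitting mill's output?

Output falls from 7 to 0 (the firm shuts down)

AVC = 41 - 16q + 2q^2, minimized at q = 4 where min AVC = $9. MC = 41 - 32q + 6q^2.
At P = $111 ≥ min AVC, set P = MC on the rising branch: q = 7.
At P = $4 < min AVC = $9, price no longer covers variable cost at any output, so the firm shuts down: q = 0.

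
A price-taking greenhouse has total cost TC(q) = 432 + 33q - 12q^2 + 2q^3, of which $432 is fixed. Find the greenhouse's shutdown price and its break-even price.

Shutdown price = $15; break-even price = $105

Shutdown price = min AVC. AVC = 33 - 12q + 2q^2, with vertex at q = 3 and minimum $15.
ATC = 432/q + 33 - 12q + 2q^2. Setting dATC/dq = −432/q^2 − 12 + 4q = 0 gives q = 6 (since 4·6^3 − 12·6^2 = 432).
min ATC = 432/6 + 33 − 12·6 + 2·6^2 = $105. That is the break-even price.
For $15 ≤ P < $105 the firm produces at a loss; below $15 it shuts down.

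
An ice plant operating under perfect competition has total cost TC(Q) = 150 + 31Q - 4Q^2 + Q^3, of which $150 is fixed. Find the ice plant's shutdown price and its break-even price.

Shutdown price = min AVC. AVC = 31 - 4Q + Q^2, with vertex at Q = 2 and minimum $27.
ATC = 150/Q + 31 - 4Q + Q^2. Setting dATC/dQ = −150/Q^2 − 4 + 2Q = 0 gives Q = 5 (since 2·5^3 − 4·5^2 = 150).
min ATC = 150/5 + 31 − 4·5 + 5^2 = $66. That is the break-even price.
For $27 ≤ P < $66 the firm produces at a loss; below $27 it shuts down.

Shutdown price = $27; break-even price = $66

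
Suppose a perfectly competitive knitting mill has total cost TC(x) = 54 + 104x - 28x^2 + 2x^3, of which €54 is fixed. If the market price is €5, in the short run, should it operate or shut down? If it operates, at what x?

Shut down

From TC, MC = TC'(x) = 104 - 56x + 6x^2 and AVC = VC/x = 104 - 28x + 2x^2.
The AVC parabola has its vertex at x = 28/4 = 7, where AVC = 104 - 28·7 + 2·7^2 = €6.
With P < min AVC (€5 < €6), every unit sold adds to the loss.
Best response: produce nothing and absorb the €54 fixed cost.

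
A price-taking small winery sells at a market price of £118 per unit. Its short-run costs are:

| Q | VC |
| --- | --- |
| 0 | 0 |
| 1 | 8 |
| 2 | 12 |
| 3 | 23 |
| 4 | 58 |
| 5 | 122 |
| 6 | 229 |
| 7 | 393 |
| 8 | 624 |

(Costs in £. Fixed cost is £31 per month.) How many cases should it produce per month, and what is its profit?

Tabulate TR − TC: Q=0: -31; Q=1: 79; Q=2: 193; Q=3: 300; Q=4: 383; Q=5: 437; Q=6: 448; Q=7: 402; Q=8: 289.
Profit is maximized at Q = 6. AVC there is 229/6 = £38.17 ≤ P, so producing beats shutting down (which would give -£31).

Q = 6; profit = £448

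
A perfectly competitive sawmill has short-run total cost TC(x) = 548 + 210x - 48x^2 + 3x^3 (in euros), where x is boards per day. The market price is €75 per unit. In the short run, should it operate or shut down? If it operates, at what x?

Produce at x = 9

Variable cost is VC = 210x - 48x^2 + 3x^3, so AVC = VC/x = 210 - 48x + 3x^2 and MC = dTC/dx = 210 - 96x + 9x^2.
The AVC parabola has its vertex at x = 48/6 = 8, where AVC = 210 - 48·8 + 3·8^2 = €18.
P = €75 exceeds min AVC = €18, so the firm stays open.
Solving P = MC: 135 - 96x + 9x^2 = 0 ⇒ x = 5/3 or 9. On the upward-sloping branch, x* = 9.
Check: AVC at x = 9 is €21 ≤ P, so revenue covers variable cost.
Profit = P·x − TC = 75·9 − 737 = -€62, a loss, but smaller than the €548 fixed cost the firm would lose by shutting down.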